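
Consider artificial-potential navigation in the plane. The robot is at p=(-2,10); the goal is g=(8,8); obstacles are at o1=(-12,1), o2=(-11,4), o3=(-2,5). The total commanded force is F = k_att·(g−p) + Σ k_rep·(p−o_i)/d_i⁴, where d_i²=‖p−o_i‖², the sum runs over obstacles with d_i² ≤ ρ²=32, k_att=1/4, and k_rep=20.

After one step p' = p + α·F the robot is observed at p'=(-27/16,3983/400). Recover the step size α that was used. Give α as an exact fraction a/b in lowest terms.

F_att = 1/4·(g−p) = 1/4·(10,-2) = (2.5000,-0.5000)
o1: d²=181 > ρ²=32 → inactive
o2: d²=117 > ρ²=32 → inactive
o3: d²=25 ≤ ρ²=32; F_rep = 20·(0,5)/25² = (0.0000,0.1600)
F = F_att + ΣF_rep = (2.5000,-0.3400)
Δp = p'−p = (0.3125,-0.0425); α = Δx/Fx = (5/16) / (5/2) = 1/8
check: Δy/Fy = (-17/400) / (-17/50) = 1/8 ✓

α = 1/8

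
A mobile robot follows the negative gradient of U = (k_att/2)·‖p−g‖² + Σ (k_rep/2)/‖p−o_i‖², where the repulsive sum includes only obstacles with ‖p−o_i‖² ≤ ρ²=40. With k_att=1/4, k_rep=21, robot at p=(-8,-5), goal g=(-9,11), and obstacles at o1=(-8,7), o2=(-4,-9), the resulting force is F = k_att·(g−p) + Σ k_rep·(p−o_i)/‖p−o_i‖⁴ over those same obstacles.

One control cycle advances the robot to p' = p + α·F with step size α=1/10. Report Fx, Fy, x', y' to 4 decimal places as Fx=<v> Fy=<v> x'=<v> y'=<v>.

F_att = 1/4·(g−p) = 1/4·(-1,16) = (-0.2500,4.0000)
o1: d²=144 > ρ²=40 → inactive
o2: d²=32 ≤ ρ²=40; F_rep = 21·(-4,4)/32² = (-0.0820,0.0820)
F = F_att + ΣF_rep = (-0.3320,4.0820)
p' = p + 1/10·F = (-8.0332,-4.5918)

Fx=-0.3320 Fy=4.0820 x'=-8.0332 y'=-4.5918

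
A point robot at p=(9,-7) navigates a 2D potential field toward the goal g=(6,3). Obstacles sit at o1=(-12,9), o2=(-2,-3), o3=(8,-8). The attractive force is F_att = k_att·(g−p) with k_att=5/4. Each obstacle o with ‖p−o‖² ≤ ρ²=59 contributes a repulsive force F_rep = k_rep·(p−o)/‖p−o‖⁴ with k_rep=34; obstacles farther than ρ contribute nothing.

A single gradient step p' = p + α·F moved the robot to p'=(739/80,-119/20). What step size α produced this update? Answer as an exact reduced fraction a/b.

α = 1/20

F_att = 5/4·(g−p) = 5/4·(-3,10) = (-3.7500,12.5000)
o1: d²=697 > ρ²=59 → inactive
o2: d²=137 > ρ²=59 → inactive
o3: d²=2 ≤ ρ²=59; F_rep = 34·(1,1)/2² = (8.5000,8.5000)
F = F_att + ΣF_rep = (4.7500,21.0000)
Δp = p'−p = (0.2375,1.0500); α = Δx/Fx = (19/80) / (19/4) = 1/20
check: Δy/Fy = (21/20) / (21) = 1/20 ✓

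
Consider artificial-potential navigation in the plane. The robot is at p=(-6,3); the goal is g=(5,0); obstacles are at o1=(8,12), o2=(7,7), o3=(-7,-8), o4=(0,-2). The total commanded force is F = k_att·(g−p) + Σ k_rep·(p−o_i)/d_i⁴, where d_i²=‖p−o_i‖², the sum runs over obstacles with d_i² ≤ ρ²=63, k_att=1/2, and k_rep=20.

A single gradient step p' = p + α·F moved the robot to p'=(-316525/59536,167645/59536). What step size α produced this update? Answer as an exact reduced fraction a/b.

F_att = 1/2·(g−p) = 1/2·(11,-3) = (5.5000,-1.5000)
o1: d²=277 > ρ²=63 → inactive
o2: d²=185 > ρ²=63 → inactive
o3: d²=122 > ρ²=63 → inactive
o4: d²=61 ≤ ρ²=63; F_rep = 20·(-6,5)/61² = (-0.0322,0.0269)
F = F_att + ΣF_rep = (5.4678,-1.4731)
Δp = p'−p = (0.6835,-0.1841); α = Δx/Fx = (40691/59536) / (40691/7442) = 1/8
check: Δy/Fy = (-10963/59536) / (-10963/7442) = 1/8 ✓

α = 1/8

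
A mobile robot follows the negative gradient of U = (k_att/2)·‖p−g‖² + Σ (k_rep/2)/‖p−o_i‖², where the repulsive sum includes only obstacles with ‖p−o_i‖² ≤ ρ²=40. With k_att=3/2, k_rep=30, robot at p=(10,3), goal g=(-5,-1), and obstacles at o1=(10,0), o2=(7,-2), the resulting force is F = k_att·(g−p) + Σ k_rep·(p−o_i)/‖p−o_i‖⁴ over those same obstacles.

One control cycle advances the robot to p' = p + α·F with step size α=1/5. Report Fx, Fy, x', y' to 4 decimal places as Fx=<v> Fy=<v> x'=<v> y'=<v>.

Fx=-22.4221 Fy=-4.7591 x'=5.5156 y'=2.0482

F_att = 3/2·(g−p) = 3/2·(-15,-4) = (-22.5000,-6.0000)
o1: d²=9 ≤ ρ²=40; F_rep = 30·(0,3)/9² = (0.0000,1.1111)
o2: d²=34 ≤ ρ²=40; F_rep = 30·(3,5)/34² = (0.0779,0.1298)
F = F_att + ΣF_rep = (-22.4221,-4.7591)
p' = p + 1/5·F = (5.5156,2.0482)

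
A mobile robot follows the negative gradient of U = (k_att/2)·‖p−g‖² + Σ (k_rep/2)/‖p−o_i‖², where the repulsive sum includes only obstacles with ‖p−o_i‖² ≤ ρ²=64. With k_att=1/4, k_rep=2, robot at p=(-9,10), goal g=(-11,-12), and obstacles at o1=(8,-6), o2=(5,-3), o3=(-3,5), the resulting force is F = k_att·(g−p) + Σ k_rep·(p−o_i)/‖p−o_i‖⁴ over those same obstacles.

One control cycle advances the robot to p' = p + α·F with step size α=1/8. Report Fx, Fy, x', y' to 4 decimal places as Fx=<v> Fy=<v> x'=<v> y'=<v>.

F_att = 1/4·(g−p) = 1/4·(-2,-22) = (-0.5000,-5.5000)
o1: d²=545 > ρ²=64 → inactive
o2: d²=365 > ρ²=64 → inactive
o3: d²=61 ≤ ρ²=64; F_rep = 2·(-6,5)/61² = (-0.0032,0.0027)
F = F_att + ΣF_rep = (-0.5032,-5.4973)
p' = p + 1/8·F = (-9.0629,9.3128)

Fx=-0.5032 Fy=-5.4973 x'=-9.0629 y'=9.3128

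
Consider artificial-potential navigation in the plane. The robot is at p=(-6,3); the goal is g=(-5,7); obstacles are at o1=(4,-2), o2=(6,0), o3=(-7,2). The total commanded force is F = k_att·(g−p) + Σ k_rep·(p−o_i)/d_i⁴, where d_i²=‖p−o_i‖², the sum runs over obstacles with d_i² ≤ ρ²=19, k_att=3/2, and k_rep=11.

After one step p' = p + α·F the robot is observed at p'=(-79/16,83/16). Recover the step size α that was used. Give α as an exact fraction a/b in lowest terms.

F_att = 3/2·(g−p) = 3/2·(1,4) = (1.5000,6.0000)
o1: d²=125 > ρ²=19 → inactive
o2: d²=153 > ρ²=19 → inactive
o3: d²=2 ≤ ρ²=19; F_rep = 11·(1,1)/2² = (2.7500,2.7500)
F = F_att + ΣF_rep = (4.2500,8.7500)
Δp = p'−p = (1.0625,2.1875); α = Δx/Fx = (17/16) / (17/4) = 1/4
check: Δy/Fy = (35/16) / (35/4) = 1/4 ✓

α = 1/4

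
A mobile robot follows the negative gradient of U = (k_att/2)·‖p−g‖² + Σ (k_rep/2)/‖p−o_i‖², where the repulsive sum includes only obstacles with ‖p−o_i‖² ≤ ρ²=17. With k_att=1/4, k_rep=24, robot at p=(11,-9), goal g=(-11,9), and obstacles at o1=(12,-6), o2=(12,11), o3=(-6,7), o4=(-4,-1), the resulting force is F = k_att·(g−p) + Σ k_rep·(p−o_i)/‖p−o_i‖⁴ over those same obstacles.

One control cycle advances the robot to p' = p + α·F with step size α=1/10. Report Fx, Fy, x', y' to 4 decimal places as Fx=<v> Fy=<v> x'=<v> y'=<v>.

Fx=-5.7400 Fy=3.7800 x'=10.4260 y'=-8.6220

F_att = 1/4·(g−p) = 1/4·(-22,18) = (-5.5000,4.5000)
o1: d²=10 ≤ ρ²=17; F_rep = 24·(-1,-3)/10² = (-0.2400,-0.7200)
o2: d²=401 > ρ²=17 → inactive
o3: d²=545 > ρ²=17 → inactive
o4: d²=289 > ρ²=17 → inactive
F = F_att + ΣF_rep = (-5.7400,3.7800)
p' = p + 1/10·F = (10.4260,-8.6220)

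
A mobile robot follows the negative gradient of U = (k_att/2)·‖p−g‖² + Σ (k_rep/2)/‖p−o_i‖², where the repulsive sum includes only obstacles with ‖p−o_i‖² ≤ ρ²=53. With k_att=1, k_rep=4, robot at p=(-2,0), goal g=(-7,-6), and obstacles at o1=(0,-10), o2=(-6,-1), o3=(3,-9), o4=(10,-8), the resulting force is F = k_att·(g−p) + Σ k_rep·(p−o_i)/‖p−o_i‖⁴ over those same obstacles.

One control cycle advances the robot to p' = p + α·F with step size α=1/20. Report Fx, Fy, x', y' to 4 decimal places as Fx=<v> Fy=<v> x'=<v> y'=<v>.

F_att = 1·(g−p) = 1·(-5,-6) = (-5.0000,-6.0000)
o1: d²=104 > ρ²=53 → inactive
o2: d²=17 ≤ ρ²=53; F_rep = 4·(4,1)/17² = (0.0554,0.0138)
o3: d²=106 > ρ²=53 → inactive
o4: d²=208 > ρ²=53 → inactive
F = F_att + ΣF_rep = (-4.9446,-5.9862)
p' = p + 1/20·F = (-2.2472,-0.2993)

Fx=-4.9446 Fy=-5.9862 x'=-2.2472 y'=-0.2993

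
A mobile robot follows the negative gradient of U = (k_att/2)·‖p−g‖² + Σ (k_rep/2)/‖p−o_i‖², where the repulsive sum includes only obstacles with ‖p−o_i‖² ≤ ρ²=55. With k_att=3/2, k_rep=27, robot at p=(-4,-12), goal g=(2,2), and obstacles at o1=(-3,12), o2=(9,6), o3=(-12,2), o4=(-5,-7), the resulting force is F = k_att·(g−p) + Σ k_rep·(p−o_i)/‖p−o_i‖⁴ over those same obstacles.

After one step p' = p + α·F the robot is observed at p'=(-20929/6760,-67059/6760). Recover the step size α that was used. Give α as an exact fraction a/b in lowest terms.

α = 1/10

F_att = 3/2·(g−p) = 3/2·(6,14) = (9.0000,21.0000)
o1: d²=577 > ρ²=55 → inactive
o2: d²=493 > ρ²=55 → inactive
o3: d²=260 > ρ²=55 → inactive
o4: d²=26 ≤ ρ²=55; F_rep = 27·(1,-5)/26² = (0.0399,-0.1997)
F = F_att + ΣF_rep = (9.0399,20.8003)
Δp = p'−p = (0.9040,2.0800); α = Δx/Fx = (6111/6760) / (6111/676) = 1/10
check: Δy/Fy = (14061/6760) / (14061/676) = 1/10 ✓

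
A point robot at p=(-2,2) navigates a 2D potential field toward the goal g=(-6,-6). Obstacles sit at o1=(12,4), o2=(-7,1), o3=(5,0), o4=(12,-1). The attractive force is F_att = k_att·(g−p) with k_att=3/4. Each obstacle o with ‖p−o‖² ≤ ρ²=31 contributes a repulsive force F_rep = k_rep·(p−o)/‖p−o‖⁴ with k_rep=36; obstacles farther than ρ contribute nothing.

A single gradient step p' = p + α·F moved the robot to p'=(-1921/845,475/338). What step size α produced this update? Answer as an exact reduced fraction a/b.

F_att = 3/4·(g−p) = 3/4·(-4,-8) = (-3.0000,-6.0000)
o1: d²=200 > ρ²=31 → inactive
o2: d²=26 ≤ ρ²=31; F_rep = 36·(5,1)/26² = (0.2663,0.0533)
o3: d²=53 > ρ²=31 → inactive
o4: d²=205 > ρ²=31 → inactive
F = F_att + ΣF_rep = (-2.7337,-5.9467)
Δp = p'−p = (-0.2734,-0.5947); α = Δx/Fx = (-231/845) / (-462/169) = 1/10
check: Δy/Fy = (-201/338) / (-1005/169) = 1/10 ✓

α = 1/10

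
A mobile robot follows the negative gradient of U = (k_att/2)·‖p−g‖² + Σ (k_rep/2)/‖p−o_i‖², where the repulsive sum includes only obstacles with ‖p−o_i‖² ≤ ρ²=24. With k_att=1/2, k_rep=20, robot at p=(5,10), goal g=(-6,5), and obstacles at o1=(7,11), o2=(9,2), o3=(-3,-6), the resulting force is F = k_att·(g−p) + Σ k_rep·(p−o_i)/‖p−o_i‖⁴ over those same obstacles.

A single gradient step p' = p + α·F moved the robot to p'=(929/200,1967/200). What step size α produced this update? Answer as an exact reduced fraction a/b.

α = 1/20

F_att = 1/2·(g−p) = 1/2·(-11,-5) = (-5.5000,-2.5000)
o1: d²=5 ≤ ρ²=24; F_rep = 20·(-2,-1)/5² = (-1.6000,-0.8000)
o2: d²=80 > ρ²=24 → inactive
o3: d²=320 > ρ²=24 → inactive
F = F_att + ΣF_rep = (-7.1000,-3.3000)
Δp = p'−p = (-0.3550,-0.1650); α = Δx/Fx = (-71/200) / (-71/10) = 1/20
check: Δy/Fy = (-33/200) / (-33/10) = 1/20 ✓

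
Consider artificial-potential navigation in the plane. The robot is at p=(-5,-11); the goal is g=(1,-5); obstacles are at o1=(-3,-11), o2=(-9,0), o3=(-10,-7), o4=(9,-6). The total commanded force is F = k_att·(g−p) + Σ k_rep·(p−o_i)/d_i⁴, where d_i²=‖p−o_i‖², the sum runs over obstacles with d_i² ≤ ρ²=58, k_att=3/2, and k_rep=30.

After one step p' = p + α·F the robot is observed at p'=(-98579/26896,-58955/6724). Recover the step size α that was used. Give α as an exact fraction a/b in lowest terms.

F_att = 3/2·(g−p) = 3/2·(6,6) = (9.0000,9.0000)
o1: d²=4 ≤ ρ²=58; F_rep = 30·(-2,0)/4² = (-3.7500,0.0000)
o2: d²=137 > ρ²=58 → inactive
o3: d²=41 ≤ ρ²=58; F_rep = 30·(5,-4)/41² = (0.0892,-0.0714)
o4: d²=221 > ρ²=58 → inactive
F = F_att + ΣF_rep = (5.3392,8.9286)
Δp = p'−p = (1.3348,2.2322); α = Δx/Fx = (35901/26896) / (35901/6724) = 1/4
check: Δy/Fy = (15009/6724) / (15009/1681) = 1/4 ✓

α = 1/4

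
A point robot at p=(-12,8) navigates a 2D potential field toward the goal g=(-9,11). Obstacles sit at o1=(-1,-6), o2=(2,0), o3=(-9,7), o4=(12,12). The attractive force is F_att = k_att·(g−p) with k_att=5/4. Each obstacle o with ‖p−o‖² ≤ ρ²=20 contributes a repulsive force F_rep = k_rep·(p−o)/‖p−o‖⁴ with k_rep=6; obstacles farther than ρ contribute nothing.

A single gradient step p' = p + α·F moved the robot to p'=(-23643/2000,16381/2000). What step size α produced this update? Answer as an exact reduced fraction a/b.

α = 1/20

F_att = 5/4·(g−p) = 5/4·(3,3) = (3.7500,3.7500)
o1: d²=317 > ρ²=20 → inactive
o2: d²=260 > ρ²=20 → inactive
o3: d²=10 ≤ ρ²=20; F_rep = 6·(-3,1)/10² = (-0.1800,0.0600)
o4: d²=592 > ρ²=20 → inactive
F = F_att + ΣF_rep = (3.5700,3.8100)
Δp = p'−p = (0.1785,0.1905); α = Δx/Fx = (357/2000) / (357/100) = 1/20
check: Δy/Fy = (381/2000) / (381/100) = 1/20 ✓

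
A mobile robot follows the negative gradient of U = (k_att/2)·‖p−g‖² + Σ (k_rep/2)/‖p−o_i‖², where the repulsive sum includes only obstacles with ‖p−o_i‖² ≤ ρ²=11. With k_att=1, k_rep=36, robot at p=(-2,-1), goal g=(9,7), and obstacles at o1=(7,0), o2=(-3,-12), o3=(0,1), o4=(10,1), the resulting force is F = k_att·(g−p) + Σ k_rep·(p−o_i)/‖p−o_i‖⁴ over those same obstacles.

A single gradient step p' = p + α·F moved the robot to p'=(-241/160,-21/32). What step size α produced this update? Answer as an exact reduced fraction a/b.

α = 1/20

F_att = 1·(g−p) = 1·(11,8) = (11.0000,8.0000)
o1: d²=82 > ρ²=11 → inactive
o2: d²=122 > ρ²=11 → inactive
o3: d²=8 ≤ ρ²=11; F_rep = 36·(-2,-2)/8² = (-1.1250,-1.1250)
o4: d²=148 > ρ²=11 → inactive
F = F_att + ΣF_rep = (9.8750,6.8750)
Δp = p'−p = (0.4938,0.3438); α = Δx/Fx = (79/160) / (79/8) = 1/20
check: Δy/Fy = (11/32) / (55/8) = 1/20 ✓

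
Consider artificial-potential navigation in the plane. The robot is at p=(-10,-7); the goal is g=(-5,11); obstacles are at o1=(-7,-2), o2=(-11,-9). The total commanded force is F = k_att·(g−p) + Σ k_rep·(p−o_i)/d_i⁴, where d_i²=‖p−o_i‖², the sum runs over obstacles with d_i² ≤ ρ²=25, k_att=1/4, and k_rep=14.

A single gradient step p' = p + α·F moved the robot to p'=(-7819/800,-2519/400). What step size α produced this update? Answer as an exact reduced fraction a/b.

F_att = 1/4·(g−p) = 1/4·(5,18) = (1.2500,4.5000)
o1: d²=34 > ρ²=25 → inactive
o2: d²=5 ≤ ρ²=25; F_rep = 14·(1,2)/5² = (0.5600,1.1200)
F = F_att + ΣF_rep = (1.8100,5.6200)
Δp = p'−p = (0.2263,0.7025); α = Δx/Fx = (181/800) / (181/100) = 1/8
check: Δy/Fy = (281/400) / (281/50) = 1/8 ✓

α = 1/8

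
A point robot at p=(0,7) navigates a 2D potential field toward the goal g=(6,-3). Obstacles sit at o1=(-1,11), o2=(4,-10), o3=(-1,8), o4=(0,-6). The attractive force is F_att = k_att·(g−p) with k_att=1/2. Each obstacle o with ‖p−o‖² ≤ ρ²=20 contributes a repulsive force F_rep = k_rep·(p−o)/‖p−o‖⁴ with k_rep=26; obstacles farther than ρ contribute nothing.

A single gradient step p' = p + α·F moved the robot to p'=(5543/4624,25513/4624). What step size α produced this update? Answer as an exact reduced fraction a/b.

α = 1/8

F_att = 1/2·(g−p) = 1/2·(6,-10) = (3.0000,-5.0000)
o1: d²=17 ≤ ρ²=20; F_rep = 26·(1,-4)/17² = (0.0900,-0.3599)
o2: d²=305 > ρ²=20 → inactive
o3: d²=2 ≤ ρ²=20; F_rep = 26·(1,-1)/2² = (6.5000,-6.5000)
o4: d²=169 > ρ²=20 → inactive
F = F_att + ΣF_rep = (9.5900,-11.8599)
Δp = p'−p = (1.1987,-1.4825); α = Δx/Fx = (5543/4624) / (5543/578) = 1/8
check: Δy/Fy = (-6855/4624) / (-6855/578) = 1/8 ✓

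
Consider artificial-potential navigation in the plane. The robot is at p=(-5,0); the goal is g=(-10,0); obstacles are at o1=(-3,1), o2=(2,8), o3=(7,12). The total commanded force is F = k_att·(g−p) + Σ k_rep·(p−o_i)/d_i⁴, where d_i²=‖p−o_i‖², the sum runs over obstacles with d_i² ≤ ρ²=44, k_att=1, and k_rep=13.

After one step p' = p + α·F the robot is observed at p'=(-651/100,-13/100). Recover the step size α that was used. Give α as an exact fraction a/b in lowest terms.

α = 1/4

F_att = 1·(g−p) = 1·(-5,0) = (-5.0000,0.0000)
o1: d²=5 ≤ ρ²=44; F_rep = 13·(-2,-1)/5² = (-1.0400,-0.5200)
o2: d²=113 > ρ²=44 → inactive
o3: d²=288 > ρ²=44 → inactive
F = F_att + ΣF_rep = (-6.0400,-0.5200)
Δp = p'−p = (-1.5100,-0.1300); α = Δx/Fx = (-151/100) / (-151/25) = 1/4
check: Δy/Fy = (-13/100) / (-13/25) = 1/4 ✓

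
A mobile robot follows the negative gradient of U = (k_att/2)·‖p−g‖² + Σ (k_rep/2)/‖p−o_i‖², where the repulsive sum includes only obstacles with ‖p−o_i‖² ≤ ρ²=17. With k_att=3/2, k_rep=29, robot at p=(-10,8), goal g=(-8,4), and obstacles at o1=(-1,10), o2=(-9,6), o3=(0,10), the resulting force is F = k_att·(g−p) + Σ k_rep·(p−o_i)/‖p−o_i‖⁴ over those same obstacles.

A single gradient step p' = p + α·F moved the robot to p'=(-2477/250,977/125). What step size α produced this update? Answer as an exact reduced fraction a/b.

F_att = 3/2·(g−p) = 3/2·(2,-4) = (3.0000,-6.0000)
o1: d²=85 > ρ²=17 → inactive
o2: d²=5 ≤ ρ²=17; F_rep = 29·(-1,2)/5² = (-1.1600,2.3200)
o3: d²=104 > ρ²=17 → inactive
F = F_att + ΣF_rep = (1.8400,-3.6800)
Δp = p'−p = (0.0920,-0.1840); α = Δx/Fx = (23/250) / (46/25) = 1/20
check: Δy/Fy = (-23/125) / (-92/25) = 1/20 ✓

α = 1/20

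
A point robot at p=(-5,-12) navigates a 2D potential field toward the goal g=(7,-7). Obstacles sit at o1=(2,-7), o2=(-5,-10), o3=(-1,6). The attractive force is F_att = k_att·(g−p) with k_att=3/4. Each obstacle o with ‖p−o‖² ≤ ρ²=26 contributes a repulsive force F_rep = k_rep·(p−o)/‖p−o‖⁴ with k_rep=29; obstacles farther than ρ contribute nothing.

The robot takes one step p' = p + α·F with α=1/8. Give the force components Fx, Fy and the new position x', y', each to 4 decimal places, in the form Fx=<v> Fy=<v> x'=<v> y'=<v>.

F_att = 3/4·(g−p) = 3/4·(12,5) = (9.0000,3.7500)
o1: d²=74 > ρ²=26 → inactive
o2: d²=4 ≤ ρ²=26; F_rep = 29·(0,-2)/4² = (0.0000,-3.6250)
o3: d²=340 > ρ²=26 → inactive
F = F_att + ΣF_rep = (9.0000,0.1250)
p' = p + 1/8·F = (-3.8750,-11.9844)

Fx=9.0000 Fy=0.1250 x'=-3.8750 y'=-11.9844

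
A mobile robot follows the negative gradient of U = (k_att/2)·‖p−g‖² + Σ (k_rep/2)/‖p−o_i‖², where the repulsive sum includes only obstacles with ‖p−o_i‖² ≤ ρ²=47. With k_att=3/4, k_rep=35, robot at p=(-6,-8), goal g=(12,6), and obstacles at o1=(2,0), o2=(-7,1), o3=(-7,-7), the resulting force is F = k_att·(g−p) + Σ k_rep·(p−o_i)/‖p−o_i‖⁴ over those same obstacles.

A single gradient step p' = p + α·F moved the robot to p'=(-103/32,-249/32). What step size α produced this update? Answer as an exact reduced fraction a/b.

F_att = 3/4·(g−p) = 3/4·(18,14) = (13.5000,10.5000)
o1: d²=128 > ρ²=47 → inactive
o2: d²=82 > ρ²=47 → inactive
o3: d²=2 ≤ ρ²=47; F_rep = 35·(1,-1)/2² = (8.7500,-8.7500)
F = F_att + ΣF_rep = (22.2500,1.7500)
Δp = p'−p = (2.7812,0.2188); α = Δx/Fx = (89/32) / (89/4) = 1/8
check: Δy/Fy = (7/32) / (7/4) = 1/8 ✓

α = 1/8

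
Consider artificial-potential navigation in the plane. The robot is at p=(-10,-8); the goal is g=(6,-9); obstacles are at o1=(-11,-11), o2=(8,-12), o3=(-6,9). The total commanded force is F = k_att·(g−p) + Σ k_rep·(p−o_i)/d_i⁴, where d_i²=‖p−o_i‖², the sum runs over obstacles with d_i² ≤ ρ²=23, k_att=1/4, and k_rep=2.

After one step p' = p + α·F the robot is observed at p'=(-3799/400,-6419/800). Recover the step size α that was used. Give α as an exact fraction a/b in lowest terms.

F_att = 1/4·(g−p) = 1/4·(16,-1) = (4.0000,-0.2500)
o1: d²=10 ≤ ρ²=23; F_rep = 2·(1,3)/10² = (0.0200,0.0600)
o2: d²=340 > ρ²=23 → inactive
o3: d²=305 > ρ²=23 → inactive
F = F_att + ΣF_rep = (4.0200,-0.1900)
Δp = p'−p = (0.5025,-0.0238); α = Δx/Fx = (201/400) / (201/50) = 1/8
check: Δy/Fy = (-19/800) / (-19/100) = 1/8 ✓

α = 1/8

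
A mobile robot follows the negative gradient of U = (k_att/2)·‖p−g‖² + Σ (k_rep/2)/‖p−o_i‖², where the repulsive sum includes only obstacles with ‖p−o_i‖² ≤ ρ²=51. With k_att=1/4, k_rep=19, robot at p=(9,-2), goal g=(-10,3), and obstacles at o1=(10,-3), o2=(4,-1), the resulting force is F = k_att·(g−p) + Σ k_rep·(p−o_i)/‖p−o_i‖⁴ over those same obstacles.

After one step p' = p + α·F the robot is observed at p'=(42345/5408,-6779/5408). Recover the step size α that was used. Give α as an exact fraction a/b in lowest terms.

F_att = 1/4·(g−p) = 1/4·(-19,5) = (-4.7500,1.2500)
o1: d²=2 ≤ ρ²=51; F_rep = 19·(-1,1)/2² = (-4.7500,4.7500)
o2: d²=26 ≤ ρ²=51; F_rep = 19·(5,-1)/26² = (0.1405,-0.0281)
F = F_att + ΣF_rep = (-9.3595,5.9719)
Δp = p'−p = (-1.1699,0.7465); α = Δx/Fx = (-6327/5408) / (-6327/676) = 1/8
check: Δy/Fy = (4037/5408) / (4037/676) = 1/8 ✓

α = 1/8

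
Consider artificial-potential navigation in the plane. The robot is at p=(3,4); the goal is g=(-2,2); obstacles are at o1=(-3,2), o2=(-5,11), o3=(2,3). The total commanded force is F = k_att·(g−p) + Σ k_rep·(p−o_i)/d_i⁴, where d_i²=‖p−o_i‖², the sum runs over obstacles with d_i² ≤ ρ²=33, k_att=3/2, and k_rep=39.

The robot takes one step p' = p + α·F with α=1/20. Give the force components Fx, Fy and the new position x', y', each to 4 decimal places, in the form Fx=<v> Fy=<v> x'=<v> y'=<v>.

Fx=2.2500 Fy=6.7500 x'=3.1125 y'=4.3375

F_att = 3/2·(g−p) = 3/2·(-5,-2) = (-7.5000,-3.0000)
o1: d²=40 > ρ²=33 → inactive
o2: d²=113 > ρ²=33 → inactive
o3: d²=2 ≤ ρ²=33; F_rep = 39·(1,1)/2² = (9.7500,9.7500)
F = F_att + ΣF_rep = (2.2500,6.7500)
p' = p + 1/20·F = (3.1125,4.3375)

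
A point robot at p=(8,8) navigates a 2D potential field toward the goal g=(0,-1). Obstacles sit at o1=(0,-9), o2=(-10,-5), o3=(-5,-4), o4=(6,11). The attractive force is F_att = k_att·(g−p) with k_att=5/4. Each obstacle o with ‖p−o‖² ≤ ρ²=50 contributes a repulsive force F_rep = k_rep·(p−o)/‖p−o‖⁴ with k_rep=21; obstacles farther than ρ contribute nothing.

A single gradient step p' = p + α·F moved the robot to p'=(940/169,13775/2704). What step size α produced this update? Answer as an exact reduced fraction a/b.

F_att = 5/4·(g−p) = 5/4·(-8,-9) = (-10.0000,-11.2500)
o1: d²=353 > ρ²=50 → inactive
o2: d²=493 > ρ²=50 → inactive
o3: d²=313 > ρ²=50 → inactive
o4: d²=13 ≤ ρ²=50; F_rep = 21·(2,-3)/13² = (0.2485,-0.3728)
F = F_att + ΣF_rep = (-9.7515,-11.6228)
Δp = p'−p = (-2.4379,-2.9057); α = Δx/Fx = (-412/169) / (-1648/169) = 1/4
check: Δy/Fy = (-7857/2704) / (-7857/676) = 1/4 ✓

α = 1/4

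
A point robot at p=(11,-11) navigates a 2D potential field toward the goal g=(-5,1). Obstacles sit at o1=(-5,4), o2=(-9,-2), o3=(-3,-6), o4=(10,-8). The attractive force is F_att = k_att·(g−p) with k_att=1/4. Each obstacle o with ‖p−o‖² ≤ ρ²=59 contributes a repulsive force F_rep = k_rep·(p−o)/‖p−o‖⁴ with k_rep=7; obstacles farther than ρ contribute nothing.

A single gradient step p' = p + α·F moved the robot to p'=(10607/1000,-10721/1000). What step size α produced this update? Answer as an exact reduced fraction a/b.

F_att = 1/4·(g−p) = 1/4·(-16,12) = (-4.0000,3.0000)
o1: d²=481 > ρ²=59 → inactive
o2: d²=481 > ρ²=59 → inactive
o3: d²=221 > ρ²=59 → inactive
o4: d²=10 ≤ ρ²=59; F_rep = 7·(1,-3)/10² = (0.0700,-0.2100)
F = F_att + ΣF_rep = (-3.9300,2.7900)
Δp = p'−p = (-0.3930,0.2790); α = Δx/Fx = (-393/1000) / (-393/100) = 1/10
check: Δy/Fy = (279/1000) / (279/100) = 1/10 ✓

α = 1/10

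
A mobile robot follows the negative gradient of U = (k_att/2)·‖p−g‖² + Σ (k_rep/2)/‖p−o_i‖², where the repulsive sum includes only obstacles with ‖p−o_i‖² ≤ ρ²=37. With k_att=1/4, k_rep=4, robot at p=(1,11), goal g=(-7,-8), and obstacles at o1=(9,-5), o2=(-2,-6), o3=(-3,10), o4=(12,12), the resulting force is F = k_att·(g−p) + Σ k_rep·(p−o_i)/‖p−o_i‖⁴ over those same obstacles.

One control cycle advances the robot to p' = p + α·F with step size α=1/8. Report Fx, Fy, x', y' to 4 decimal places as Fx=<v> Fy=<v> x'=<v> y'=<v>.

Fx=-1.9446 Fy=-4.7362 x'=0.7569 y'=10.4080

F_att = 1/4·(g−p) = 1/4·(-8,-19) = (-2.0000,-4.7500)
o1: d²=320 > ρ²=37 → inactive
o2: d²=298 > ρ²=37 → inactive
o3: d²=17 ≤ ρ²=37; F_rep = 4·(4,1)/17² = (0.0554,0.0138)
o4: d²=122 > ρ²=37 → inactive
F = F_att + ΣF_rep = (-1.9446,-4.7362)
p' = p + 1/8·F = (0.7569,10.4080)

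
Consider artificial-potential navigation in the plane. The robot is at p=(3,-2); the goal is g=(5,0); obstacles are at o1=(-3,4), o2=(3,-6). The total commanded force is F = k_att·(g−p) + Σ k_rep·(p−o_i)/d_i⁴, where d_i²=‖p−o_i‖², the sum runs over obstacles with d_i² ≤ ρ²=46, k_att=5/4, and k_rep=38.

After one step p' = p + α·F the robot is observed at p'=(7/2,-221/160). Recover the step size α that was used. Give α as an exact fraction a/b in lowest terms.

α = 1/5

F_att = 5/4·(g−p) = 5/4·(2,2) = (2.5000,2.5000)
o1: d²=72 > ρ²=46 → inactive
o2: d²=16 ≤ ρ²=46; F_rep = 38·(0,4)/16² = (0.0000,0.5938)
F = F_att + ΣF_rep = (2.5000,3.0938)
Δp = p'−p = (0.5000,0.6188); α = Δx/Fx = (1/2) / (5/2) = 1/5
check: Δy/Fy = (99/160) / (99/32) = 1/5 ✓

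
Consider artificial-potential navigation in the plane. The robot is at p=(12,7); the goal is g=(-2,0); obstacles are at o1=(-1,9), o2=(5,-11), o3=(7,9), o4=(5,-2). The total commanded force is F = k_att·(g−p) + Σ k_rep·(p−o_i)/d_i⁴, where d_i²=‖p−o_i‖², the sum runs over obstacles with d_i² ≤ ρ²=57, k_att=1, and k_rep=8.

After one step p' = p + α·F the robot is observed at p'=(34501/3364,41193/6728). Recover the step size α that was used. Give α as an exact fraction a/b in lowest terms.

F_att = 1·(g−p) = 1·(-14,-7) = (-14.0000,-7.0000)
o1: d²=173 > ρ²=57 → inactive
o2: d²=373 > ρ²=57 → inactive
o3: d²=29 ≤ ρ²=57; F_rep = 8·(5,-2)/29² = (0.0476,-0.0190)
o4: d²=130 > ρ²=57 → inactive
F = F_att + ΣF_rep = (-13.9524,-7.0190)
Δp = p'−p = (-1.7441,-0.8774); α = Δx/Fx = (-5867/3364) / (-11734/841) = 1/8
check: Δy/Fy = (-5903/6728) / (-5903/841) = 1/8 ✓

α = 1/8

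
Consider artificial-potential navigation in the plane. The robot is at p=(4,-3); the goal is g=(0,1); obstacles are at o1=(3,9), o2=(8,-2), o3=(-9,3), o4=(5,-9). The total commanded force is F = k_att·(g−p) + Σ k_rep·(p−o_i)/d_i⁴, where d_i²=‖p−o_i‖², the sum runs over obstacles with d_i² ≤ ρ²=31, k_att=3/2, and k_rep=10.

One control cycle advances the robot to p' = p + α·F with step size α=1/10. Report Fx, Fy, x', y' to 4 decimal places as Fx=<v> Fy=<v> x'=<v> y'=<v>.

F_att = 3/2·(g−p) = 3/2·(-4,4) = (-6.0000,6.0000)
o1: d²=145 > ρ²=31 → inactive
o2: d²=17 ≤ ρ²=31; F_rep = 10·(-4,-1)/17² = (-0.1384,-0.0346)
o3: d²=205 > ρ²=31 → inactive
o4: d²=37 > ρ²=31 → inactive
F = F_att + ΣF_rep = (-6.1384,5.9654)
p' = p + 1/10·F = (3.3862,-2.4035)

Fx=-6.1384 Fy=5.9654 x'=3.3862 y'=-2.4035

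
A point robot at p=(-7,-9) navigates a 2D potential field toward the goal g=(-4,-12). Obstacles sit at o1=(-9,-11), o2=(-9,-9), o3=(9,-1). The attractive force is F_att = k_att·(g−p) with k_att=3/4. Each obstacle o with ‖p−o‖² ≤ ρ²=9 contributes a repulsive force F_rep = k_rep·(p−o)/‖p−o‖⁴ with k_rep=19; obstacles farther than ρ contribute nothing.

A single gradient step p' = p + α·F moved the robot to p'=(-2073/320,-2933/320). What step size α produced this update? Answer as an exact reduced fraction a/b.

α = 1/10

F_att = 3/4·(g−p) = 3/4·(3,-3) = (2.2500,-2.2500)
o1: d²=8 ≤ ρ²=9; F_rep = 19·(2,2)/8² = (0.5938,0.5938)
o2: d²=4 ≤ ρ²=9; F_rep = 19·(2,0)/4² = (2.3750,0.0000)
o3: d²=320 > ρ²=9 → inactive
F = F_att + ΣF_rep = (5.2188,-1.6562)
Δp = p'−p = (0.5219,-0.1656); α = Δx/Fx = (167/320) / (167/32) = 1/10
check: Δy/Fy = (-53/320) / (-53/32) = 1/10 ✓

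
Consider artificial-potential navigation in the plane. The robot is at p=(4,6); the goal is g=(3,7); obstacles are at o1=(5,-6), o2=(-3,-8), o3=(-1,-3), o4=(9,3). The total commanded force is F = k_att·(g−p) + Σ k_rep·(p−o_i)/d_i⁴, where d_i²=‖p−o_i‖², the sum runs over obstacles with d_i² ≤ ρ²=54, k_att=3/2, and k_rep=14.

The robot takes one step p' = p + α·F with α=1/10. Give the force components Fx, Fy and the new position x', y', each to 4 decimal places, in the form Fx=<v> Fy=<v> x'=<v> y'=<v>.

F_att = 3/2·(g−p) = 3/2·(-1,1) = (-1.5000,1.5000)
o1: d²=145 > ρ²=54 → inactive
o2: d²=245 > ρ²=54 → inactive
o3: d²=106 > ρ²=54 → inactive
o4: d²=34 ≤ ρ²=54; F_rep = 14·(-5,3)/34² = (-0.0606,0.0363)
F = F_att + ΣF_rep = (-1.5606,1.5363)
p' = p + 1/10·F = (3.8439,6.1536)

Fx=-1.5606 Fy=1.5363 x'=3.8439 y'=6.1536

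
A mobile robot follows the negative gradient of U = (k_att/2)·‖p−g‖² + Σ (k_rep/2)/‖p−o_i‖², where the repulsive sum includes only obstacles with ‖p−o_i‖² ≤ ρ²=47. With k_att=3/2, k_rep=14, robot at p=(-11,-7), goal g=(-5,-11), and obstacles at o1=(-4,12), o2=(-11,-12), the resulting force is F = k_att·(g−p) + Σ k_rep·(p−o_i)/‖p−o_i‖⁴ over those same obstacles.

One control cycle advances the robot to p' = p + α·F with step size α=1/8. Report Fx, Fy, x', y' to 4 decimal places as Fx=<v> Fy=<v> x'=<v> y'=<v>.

Fx=9.0000 Fy=-5.8880 x'=-9.8750 y'=-7.7360

F_att = 3/2·(g−p) = 3/2·(6,-4) = (9.0000,-6.0000)
o1: d²=410 > ρ²=47 → inactive
o2: d²=25 ≤ ρ²=47; F_rep = 14·(0,5)/25² = (0.0000,0.1120)
F = F_att + ΣF_rep = (9.0000,-5.8880)
p' = p + 1/8·F = (-9.8750,-7.7360)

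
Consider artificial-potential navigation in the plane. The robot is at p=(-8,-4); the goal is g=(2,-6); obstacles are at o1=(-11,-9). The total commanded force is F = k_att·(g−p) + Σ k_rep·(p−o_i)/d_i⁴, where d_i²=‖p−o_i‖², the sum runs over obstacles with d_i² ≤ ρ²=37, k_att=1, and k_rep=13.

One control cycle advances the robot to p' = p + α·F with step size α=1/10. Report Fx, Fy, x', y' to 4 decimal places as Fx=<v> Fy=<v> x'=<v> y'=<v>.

Fx=10.0337 Fy=-1.9438 x'=-6.9966 y'=-4.1944

F_att = 1·(g−p) = 1·(10,-2) = (10.0000,-2.0000)
o1: d²=34 ≤ ρ²=37; F_rep = 13·(3,5)/34² = (0.0337,0.0562)
F = F_att + ΣF_rep = (10.0337,-1.9438)
p' = p + 1/10·F = (-6.9966,-4.1944)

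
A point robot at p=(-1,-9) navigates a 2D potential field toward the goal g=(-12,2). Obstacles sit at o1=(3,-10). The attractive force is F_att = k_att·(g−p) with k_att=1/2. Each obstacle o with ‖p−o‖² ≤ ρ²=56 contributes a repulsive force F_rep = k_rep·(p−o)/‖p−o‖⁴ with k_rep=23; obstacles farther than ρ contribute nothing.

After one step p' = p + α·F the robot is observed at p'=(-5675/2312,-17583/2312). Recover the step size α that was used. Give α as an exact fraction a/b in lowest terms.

α = 1/4

F_att = 1/2·(g−p) = 1/2·(-11,11) = (-5.5000,5.5000)
o1: d²=17 ≤ ρ²=56; F_rep = 23·(-4,1)/17² = (-0.3183,0.0796)
F = F_att + ΣF_rep = (-5.8183,5.5796)
Δp = p'−p = (-1.4546,1.3949); α = Δx/Fx = (-3363/2312) / (-3363/578) = 1/4
check: Δy/Fy = (3225/2312) / (3225/578) = 1/4 ✓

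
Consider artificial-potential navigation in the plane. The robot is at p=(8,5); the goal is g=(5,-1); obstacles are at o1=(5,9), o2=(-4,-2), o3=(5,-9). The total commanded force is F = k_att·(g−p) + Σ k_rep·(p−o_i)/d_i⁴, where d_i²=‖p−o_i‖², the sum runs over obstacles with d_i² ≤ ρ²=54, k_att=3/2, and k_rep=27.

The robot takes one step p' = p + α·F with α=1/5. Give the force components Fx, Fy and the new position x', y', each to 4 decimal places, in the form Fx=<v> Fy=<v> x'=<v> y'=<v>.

Fx=-4.3704 Fy=-9.1728 x'=7.1259 y'=3.1654

F_att = 3/2·(g−p) = 3/2·(-3,-6) = (-4.5000,-9.0000)
o1: d²=25 ≤ ρ²=54; F_rep = 27·(3,-4)/25² = (0.1296,-0.1728)
o2: d²=193 > ρ²=54 → inactive
o3: d²=205 > ρ²=54 → inactive
F = F_att + ΣF_rep = (-4.3704,-9.1728)
p' = p + 1/5·F = (7.1259,3.1654)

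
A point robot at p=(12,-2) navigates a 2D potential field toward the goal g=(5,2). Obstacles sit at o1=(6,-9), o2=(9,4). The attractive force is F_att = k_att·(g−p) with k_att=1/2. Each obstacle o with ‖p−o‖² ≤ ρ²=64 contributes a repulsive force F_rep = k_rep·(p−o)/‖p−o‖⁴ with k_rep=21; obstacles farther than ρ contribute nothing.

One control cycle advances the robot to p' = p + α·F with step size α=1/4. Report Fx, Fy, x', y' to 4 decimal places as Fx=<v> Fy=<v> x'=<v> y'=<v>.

Fx=-3.4689 Fy=1.9378 x'=11.1328 y'=-1.5156

F_att = 1/2·(g−p) = 1/2·(-7,4) = (-3.5000,2.0000)
o1: d²=85 > ρ²=64 → inactive
o2: d²=45 ≤ ρ²=64; F_rep = 21·(3,-6)/45² = (0.0311,-0.0622)
F = F_att + ΣF_rep = (-3.4689,1.9378)
p' = p + 1/4·F = (11.1328,-1.5156)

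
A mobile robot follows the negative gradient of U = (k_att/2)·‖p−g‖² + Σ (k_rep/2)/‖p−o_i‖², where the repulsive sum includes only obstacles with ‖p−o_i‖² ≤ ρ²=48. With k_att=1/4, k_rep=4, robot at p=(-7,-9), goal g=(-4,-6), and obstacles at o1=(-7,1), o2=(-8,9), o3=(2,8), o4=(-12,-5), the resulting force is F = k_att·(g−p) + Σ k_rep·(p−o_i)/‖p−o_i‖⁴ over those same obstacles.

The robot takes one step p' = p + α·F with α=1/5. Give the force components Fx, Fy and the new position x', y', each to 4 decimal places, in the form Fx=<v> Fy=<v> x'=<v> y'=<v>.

Fx=0.7619 Fy=0.7405 x'=-6.8476 y'=-8.8519

F_att = 1/4·(g−p) = 1/4·(3,3) = (0.7500,0.7500)
o1: d²=100 > ρ²=48 → inactive
o2: d²=325 > ρ²=48 → inactive
o3: d²=370 > ρ²=48 → inactive
o4: d²=41 ≤ ρ²=48; F_rep = 4·(5,-4)/41² = (0.0119,-0.0095)
F = F_att + ΣF_rep = (0.7619,0.7405)
p' = p + 1/5·F = (-6.8476,-8.8519)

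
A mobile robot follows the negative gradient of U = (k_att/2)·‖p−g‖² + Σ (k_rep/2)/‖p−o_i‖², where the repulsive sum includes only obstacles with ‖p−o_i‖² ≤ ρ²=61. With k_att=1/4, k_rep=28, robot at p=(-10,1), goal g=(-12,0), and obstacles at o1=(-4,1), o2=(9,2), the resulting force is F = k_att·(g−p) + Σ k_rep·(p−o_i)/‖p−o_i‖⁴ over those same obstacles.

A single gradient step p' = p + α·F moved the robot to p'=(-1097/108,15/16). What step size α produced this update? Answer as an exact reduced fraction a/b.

α = 1/4

F_att = 1/4·(g−p) = 1/4·(-2,-1) = (-0.5000,-0.2500)
o1: d²=36 ≤ ρ²=61; F_rep = 28·(-6,0)/36² = (-0.1296,0.0000)
o2: d²=362 > ρ²=61 → inactive
F = F_att + ΣF_rep = (-0.6296,-0.2500)
Δp = p'−p = (-0.1574,-0.0625); α = Δx/Fx = (-17/108) / (-17/27) = 1/4
check: Δy/Fy = (-1/16) / (-1/4) = 1/4 ✓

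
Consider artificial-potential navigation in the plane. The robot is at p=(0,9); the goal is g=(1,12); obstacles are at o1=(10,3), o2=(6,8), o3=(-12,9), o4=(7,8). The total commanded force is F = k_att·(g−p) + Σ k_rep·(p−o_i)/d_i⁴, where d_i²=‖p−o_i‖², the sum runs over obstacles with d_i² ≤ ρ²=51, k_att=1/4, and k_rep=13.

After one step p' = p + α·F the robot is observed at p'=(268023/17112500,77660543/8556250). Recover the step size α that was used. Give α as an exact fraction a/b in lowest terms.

α = 1/10

F_att = 1/4·(g−p) = 1/4·(1,3) = (0.2500,0.7500)
o1: d²=136 > ρ²=51 → inactive
o2: d²=37 ≤ ρ²=51; F_rep = 13·(-6,1)/37² = (-0.0570,0.0095)
o3: d²=144 > ρ²=51 → inactive
o4: d²=50 ≤ ρ²=51; F_rep = 13·(-7,1)/50² = (-0.0364,0.0052)
F = F_att + ΣF_rep = (0.1566,0.7647)
Δp = p'−p = (0.0157,0.0765); α = Δx/Fx = (268023/17112500) / (268023/1711250) = 1/10
check: Δy/Fy = (654293/8556250) / (654293/855625) = 1/10 ✓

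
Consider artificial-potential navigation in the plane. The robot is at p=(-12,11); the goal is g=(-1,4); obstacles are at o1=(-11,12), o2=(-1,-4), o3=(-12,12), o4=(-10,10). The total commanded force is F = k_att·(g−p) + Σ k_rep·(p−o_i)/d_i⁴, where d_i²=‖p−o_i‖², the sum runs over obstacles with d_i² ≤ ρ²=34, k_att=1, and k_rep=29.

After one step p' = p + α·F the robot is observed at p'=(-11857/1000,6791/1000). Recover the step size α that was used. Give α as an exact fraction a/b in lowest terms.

α = 1/10

F_att = 1·(g−p) = 1·(11,-7) = (11.0000,-7.0000)
o1: d²=2 ≤ ρ²=34; F_rep = 29·(-1,-1)/2² = (-7.2500,-7.2500)
o2: d²=346 > ρ²=34 → inactive
o3: d²=1 ≤ ρ²=34; F_rep = 29·(0,-1)/1² = (0.0000,-29.0000)
o4: d²=5 ≤ ρ²=34; F_rep = 29·(-2,1)/5² = (-2.3200,1.1600)
F = F_att + ΣF_rep = (1.4300,-42.0900)
Δp = p'−p = (0.1430,-4.2090); α = Δx/Fx = (143/1000) / (143/100) = 1/10
check: Δy/Fy = (-4209/1000) / (-4209/100) = 1/10 ✓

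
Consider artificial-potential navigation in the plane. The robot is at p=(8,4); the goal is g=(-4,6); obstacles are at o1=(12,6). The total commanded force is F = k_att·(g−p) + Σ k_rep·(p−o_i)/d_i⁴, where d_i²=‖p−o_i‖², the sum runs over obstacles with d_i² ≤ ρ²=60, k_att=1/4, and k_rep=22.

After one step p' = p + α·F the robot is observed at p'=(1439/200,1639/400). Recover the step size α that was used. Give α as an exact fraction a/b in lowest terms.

α = 1/4

F_att = 1/4·(g−p) = 1/4·(-12,2) = (-3.0000,0.5000)
o1: d²=20 ≤ ρ²=60; F_rep = 22·(-4,-2)/20² = (-0.2200,-0.1100)
F = F_att + ΣF_rep = (-3.2200,0.3900)
Δp = p'−p = (-0.8050,0.0975); α = Δx/Fx = (-161/200) / (-161/50) = 1/4
check: Δy/Fy = (39/400) / (39/100) = 1/4 ✓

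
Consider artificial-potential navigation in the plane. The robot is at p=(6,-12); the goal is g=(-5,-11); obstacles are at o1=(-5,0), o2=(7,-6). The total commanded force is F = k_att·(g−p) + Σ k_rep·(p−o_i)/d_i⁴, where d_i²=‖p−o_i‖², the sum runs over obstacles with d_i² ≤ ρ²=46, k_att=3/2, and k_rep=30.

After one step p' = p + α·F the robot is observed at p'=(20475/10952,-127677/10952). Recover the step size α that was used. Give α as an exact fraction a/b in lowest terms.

α = 1/4

F_att = 3/2·(g−p) = 3/2·(-11,1) = (-16.5000,1.5000)
o1: d²=265 > ρ²=46 → inactive
o2: d²=37 ≤ ρ²=46; F_rep = 30·(-1,-6)/37² = (-0.0219,-0.1315)
F = F_att + ΣF_rep = (-16.5219,1.3685)
Δp = p'−p = (-4.1305,0.3421); α = Δx/Fx = (-45237/10952) / (-45237/2738) = 1/4
check: Δy/Fy = (3747/10952) / (3747/2738) = 1/4 ✓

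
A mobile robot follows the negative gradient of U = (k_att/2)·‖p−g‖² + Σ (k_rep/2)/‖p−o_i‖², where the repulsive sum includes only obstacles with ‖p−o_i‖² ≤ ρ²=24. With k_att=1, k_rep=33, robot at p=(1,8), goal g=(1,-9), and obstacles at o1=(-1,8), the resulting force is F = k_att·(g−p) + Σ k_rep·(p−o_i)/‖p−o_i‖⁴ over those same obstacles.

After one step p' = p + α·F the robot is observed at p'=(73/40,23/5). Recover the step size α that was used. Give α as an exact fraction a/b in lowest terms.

α = 1/5

F_att = 1·(g−p) = 1·(0,-17) = (0.0000,-17.0000)
o1: d²=4 ≤ ρ²=24; F_rep = 33·(2,0)/4² = (4.1250,0.0000)
F = F_att + ΣF_rep = (4.1250,-17.0000)
Δp = p'−p = (0.8250,-3.4000); α = Δx/Fx = (33/40) / (33/8) = 1/5
check: Δy/Fy = (-17/5) / (-17) = 1/5 ✓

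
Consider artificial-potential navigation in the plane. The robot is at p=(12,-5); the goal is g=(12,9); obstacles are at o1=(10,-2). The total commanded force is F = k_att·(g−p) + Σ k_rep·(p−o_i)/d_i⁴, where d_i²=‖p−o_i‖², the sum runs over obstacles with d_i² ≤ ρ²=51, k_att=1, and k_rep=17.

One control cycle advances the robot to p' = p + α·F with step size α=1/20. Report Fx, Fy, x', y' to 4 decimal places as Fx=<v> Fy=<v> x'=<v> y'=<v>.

Fx=0.2012 Fy=13.6982 x'=12.0101 y'=-4.3151

F_att = 1·(g−p) = 1·(0,14) = (0.0000,14.0000)
o1: d²=13 ≤ ρ²=51; F_rep = 17·(2,-3)/13² = (0.2012,-0.3018)
F = F_att + ΣF_rep = (0.2012,13.6982)
p' = p + 1/20·F = (12.0101,-4.3151)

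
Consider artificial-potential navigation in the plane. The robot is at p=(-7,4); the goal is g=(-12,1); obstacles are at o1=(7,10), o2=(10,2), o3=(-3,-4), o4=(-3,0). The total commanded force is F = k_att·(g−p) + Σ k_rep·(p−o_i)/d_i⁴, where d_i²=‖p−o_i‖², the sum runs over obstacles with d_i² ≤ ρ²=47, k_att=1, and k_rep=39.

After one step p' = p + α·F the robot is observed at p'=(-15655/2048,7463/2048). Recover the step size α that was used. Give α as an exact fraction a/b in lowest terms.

α = 1/8

F_att = 1·(g−p) = 1·(-5,-3) = (-5.0000,-3.0000)
o1: d²=232 > ρ²=47 → inactive
o2: d²=293 > ρ²=47 → inactive
o3: d²=80 > ρ²=47 → inactive
o4: d²=32 ≤ ρ²=47; F_rep = 39·(-4,4)/32² = (-0.1523,0.1523)
F = F_att + ΣF_rep = (-5.1523,-2.8477)
Δp = p'−p = (-0.6440,-0.3560); α = Δx/Fx = (-1319/2048) / (-1319/256) = 1/8
check: Δy/Fy = (-729/2048) / (-729/256) = 1/8 ✓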